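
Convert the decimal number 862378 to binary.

Using repeated division by 2:
862378 ÷ 2 = 431189 remainder 0
431189 ÷ 2 = 215594 remainder 1
215594 ÷ 2 = 107797 remainder 0
107797 ÷ 2 = 53898 remainder 1
53898 ÷ 2 = 26949 remainder 0
26949 ÷ 2 = 13474 remainder 1
13474 ÷ 2 = 6737 remainder 0
6737 ÷ 2 = 3368 remainder 1
3368 ÷ 2 = 1684 remainder 0
1684 ÷ 2 = 842 remainder 0
842 ÷ 2 = 421 remainder 0
421 ÷ 2 = 210 remainder 1
210 ÷ 2 = 105 remainder 0
105 ÷ 2 = 52 remainder 1
52 ÷ 2 = 26 remainder 0
26 ÷ 2 = 13 remainder 0
13 ÷ 2 = 6 remainder 1
6 ÷ 2 = 3 remainder 0
3 ÷ 2 = 1 remainder 1
1 ÷ 2 = 0 remainder 1
Reading remainders bottom to top: 11010010100010101010



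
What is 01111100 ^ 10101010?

XOR: 1 when bits differ
  01111100
^ 10101010
----------
  11010110
Decimal: 124 ^ 170 = 214



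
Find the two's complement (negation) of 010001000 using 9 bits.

Original: 010001000
Step 1 - Invert all bits: 101110111
Step 2 - Add 1: 101111000
Verification: 010001000 + 101111000 = 1000000000; discarding the end carry (carry out of the top bit) leaves the 9-bit value 000000000, as required for x + (-x)



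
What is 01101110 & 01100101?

AND: 1 only when both bits are 1
  01101110
& 01100101
----------
  01100100
Decimal: 110 & 101 = 100



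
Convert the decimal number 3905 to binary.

Using repeated division by 2:
3905 ÷ 2 = 1952 remainder 1
1952 ÷ 2 = 976 remainder 0
976 ÷ 2 = 488 remainder 0
488 ÷ 2 = 244 remainder 0
244 ÷ 2 = 122 remainder 0
122 ÷ 2 = 61 remainder 0
61 ÷ 2 = 30 remainder 1
30 ÷ 2 = 15 remainder 0
15 ÷ 2 = 7 remainder 1
7 ÷ 2 = 3 remainder 1
3 ÷ 2 = 1 remainder 1
1 ÷ 2 = 0 remainder 1
Reading remainders bottom to top: 111101000001



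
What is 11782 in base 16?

Using repeated division by 16 (digits 10–15 are A–F):
11782 ÷ 16 = 736 remainder 6
736 ÷ 16 = 46 remainder 0
46 ÷ 16 = 2 remainder 14 (E)
2 ÷ 16 = 0 remainder 2
Reading remainders bottom to top: 2E06



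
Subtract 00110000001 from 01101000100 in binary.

Method 1 - Direct subtraction (column by column from the right: bit − bit − borrow-in; if negative, add 2 and borrow 1 from the next column):
borrow: 01100000110
        01101000100
-       00110000001
-------------------
        00111000011

Method 2 - Add two's complement:
Two's complement of 00110000001: invert → 11001111110, add 1 → 11001111111
  01101000100
+ 11001111111
-------------
 100111000011  (end carry out of the top bit = 1)
Discarding the end carry: 00111000011
Decimal check:
  01101000100 = 512 + 256 + 64 + 4 = 836
  00110000001 = 256 + 128 + 1 = 385
  836 - 385 = 451, and 00111000011 = 256 + 128 + 64 + 2 + 1 = 451 ✓



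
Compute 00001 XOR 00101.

XOR: 1 when bits differ
  00001
^ 00101
-------
  00100
Decimal: 1 ^ 5 = 4



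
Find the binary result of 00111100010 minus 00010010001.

Method 1 - Direct subtraction (column by column from the right: bit − bit − borrow-in; if negative, add 2 and borrow 1 from the next column):
borrow: 00000100010
        00111100010
-       00010010001
-------------------
        00101010001

Method 2 - Add two's complement:
Two's complement of 00010010001: invert → 11101101110, add 1 → 11101101111
  00111100010
+ 11101101111
-------------
 100101010001  (end carry out of the top bit = 1)
Discarding the end carry: 00101010001
Decimal check:
  00111100010 = 256 + 128 + 64 + 32 + 2 = 482
  00010010001 = 128 + 16 + 1 = 145
  482 - 145 = 337, and 00101010001 = 256 + 64 + 16 + 1 = 337 ✓



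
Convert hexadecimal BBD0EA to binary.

Convert each hex digit to 4 bits:
  B = 1011
  B = 1011
  D = 1101
  0 = 0000
  E = 1110
  A = 1010
Concatenate: 101110111101000011101010



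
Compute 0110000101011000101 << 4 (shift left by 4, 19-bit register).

Original: 0110000101011000101 (decimal 199365)
Shift left by 4 positions
Append 4 zeros on the right and drop the 4 high bits that overflow the 19-bit width
Result: 0001010110001010000 (decimal 44112)
Equivalent: 199365 << 4 = 199365 × 2^4 = 3189840, truncated to 19 bits = 44112



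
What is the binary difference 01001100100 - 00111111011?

Method 1 - Direct subtraction (column by column from the right: bit − bit − borrow-in; if negative, add 2 and borrow 1 from the next column):
borrow: 01111110110
        01001100100
-       00111111011
-------------------
        00001101001

Method 2 - Add two's complement:
Two's complement of 00111111011: invert → 11000000100, add 1 → 11000000101
  01001100100
+ 11000000101
-------------
 100001101001  (end carry out of the top bit = 1)
Discarding the end carry: 00001101001
Decimal check:
  01001100100 = 512 + 64 + 32 + 4 = 612
  00111111011 = 256 + 128 + 64 + 32 + 16 + 8 + 2 + 1 = 507
  612 - 507 = 105, and 00001101001 = 64 + 32 + 8 + 1 = 105 ✓



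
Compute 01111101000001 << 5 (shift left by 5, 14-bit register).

Original: 01111101000001 (decimal 8001)
Shift left by 5 positions
Append 5 zeros on the right and drop the 5 high bits that overflow the 14-bit width
Result: 10100000100000 (decimal 10272)
Equivalent: 8001 << 5 = 8001 × 2^5 = 256032, truncated to 14 bits = 10272



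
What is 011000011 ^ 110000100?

XOR: 1 when bits differ
  011000011
^ 110000100
-----------
  101000111
Decimal: 195 ^ 388 = 327



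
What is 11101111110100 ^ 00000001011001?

XOR: 1 when bits differ
  11101111110100
^ 00000001011001
----------------
  11101110101101
Decimal: 15348 ^ 89 = 15277



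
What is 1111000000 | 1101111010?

OR: 1 when either bit is 1
  1111000000
| 1101111010
------------
  1111111010
Decimal: 960 | 890 = 1018



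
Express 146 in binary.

Using repeated division by 2:
146 ÷ 2 = 73 remainder 0
73 ÷ 2 = 36 remainder 1
36 ÷ 2 = 18 remainder 0
18 ÷ 2 = 9 remainder 0
9 ÷ 2 = 4 remainder 1
4 ÷ 2 = 2 remainder 0
2 ÷ 2 = 1 remainder 0
1 ÷ 2 = 0 remainder 1
Reading remainders bottom to top: 10010010



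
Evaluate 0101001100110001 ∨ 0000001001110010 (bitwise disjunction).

OR: 1 when either bit is 1
  0101001100110001
| 0000001001110010
------------------
  0101001101110011
Decimal: 21297 | 626 = 21363



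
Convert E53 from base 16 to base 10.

Expand by place value (powers of 16):
Digit values: E = 14
E53 = 14 × 16^2 + 5 × 16^1 + 3 × 16^0
= 14 × 256 + 5 × 16 + 3 × 1
= 3584 + 80 + 3
= 3667



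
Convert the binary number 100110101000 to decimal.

Sum of powers of 2 for each 1-bit:
2^3 + 2^5 + 2^7 + 2^8 + 2^11
= 8 + 32 + 128 + 256 + 2048
= 2472



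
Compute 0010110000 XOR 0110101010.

XOR: 1 when bits differ
  0010110000
^ 0110101010
------------
  0100011010
Decimal: 176 ^ 426 = 282



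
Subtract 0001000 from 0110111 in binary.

Method 1 - Direct subtraction (column by column from the right: bit − bit − borrow-in; if negative, add 2 and borrow 1 from the next column):
borrow: 0010000
        0110111
-       0001000
---------------
        0101111

Method 2 - Add two's complement:
Two's complement of 0001000: invert → 1110111, add 1 → 1111000
  0110111
+ 1111000
---------
 10101111  (end carry out of the top bit = 1)
Discarding the end carry: 0101111
Decimal check:
  0110111 = 32 + 16 + 4 + 2 + 1 = 55
  0001000 = 8
  55 - 8 = 47, and 0101111 = 32 + 8 + 4 + 2 + 1 = 47 ✓



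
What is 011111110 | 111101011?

OR: 1 when either bit is 1
  011111110
| 111101011
-----------
  111111111
Decimal: 254 | 491 = 511



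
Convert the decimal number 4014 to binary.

Using repeated division by 2:
4014 ÷ 2 = 2007 remainder 0
2007 ÷ 2 = 1003 remainder 1
1003 ÷ 2 = 501 remainder 1
501 ÷ 2 = 250 remainder 1
250 ÷ 2 = 125 remainder 0
125 ÷ 2 = 62 remainder 1
62 ÷ 2 = 31 remainder 0
31 ÷ 2 = 15 remainder 1
15 ÷ 2 = 7 remainder 1
7 ÷ 2 = 3 remainder 1
3 ÷ 2 = 1 remainder 1
1 ÷ 2 = 0 remainder 1
Reading remainders bottom to top: 111110101110



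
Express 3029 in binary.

Using repeated division by 2:
3029 ÷ 2 = 1514 remainder 1
1514 ÷ 2 = 757 remainder 0
757 ÷ 2 = 378 remainder 1
378 ÷ 2 = 189 remainder 0
189 ÷ 2 = 94 remainder 1
94 ÷ 2 = 47 remainder 0
47 ÷ 2 = 23 remainder 1
23 ÷ 2 = 11 remainder 1
11 ÷ 2 = 5 remainder 1
5 ÷ 2 = 2 remainder 1
2 ÷ 2 = 1 remainder 0
1 ÷ 2 = 0 remainder 1
Reading remainders bottom to top: 101111010101



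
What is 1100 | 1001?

OR: 1 when either bit is 1
  1100
| 1001
------
  1101
Decimal: 12 | 9 = 13



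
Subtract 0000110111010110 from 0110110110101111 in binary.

Method 1 - Direct subtraction (column by column from the right: bit − bit − borrow-in; if negative, add 2 and borrow 1 from the next column):
borrow: 0011111110100000
        0110110110101111
-       0000110111010110
------------------------
        0101111111011001

Method 2 - Add two's complement:
Two's complement of 0000110111010110: invert → 1111001000101001, add 1 → 1111001000101010
  0110110110101111
+ 1111001000101010
------------------
 10101111111011001  (end carry out of the top bit = 1)
Discarding the end carry: 0101111111011001
Decimal check:
  0110110110101111 = 16384 + 8192 + 2048 + 1024 + 256 + 128 + 32 + 8 + 4 + 2 + 1 = 28079
  0000110111010110 = 2048 + 1024 + 256 + 128 + 64 + 16 + 4 + 2 = 3542
  28079 - 3542 = 24537, and 0101111111011001 = 16384 + 4096 + 2048 + 1024 + 512 + 256 + 128 + 64 + 16 + 8 + 1 = 24537 ✓



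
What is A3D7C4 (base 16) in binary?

Convert each hex digit to 4 bits:
  A = 1010
  3 = 0011
  D = 1101
  7 = 0111
  C = 1100
  4 = 0100
Concatenate: 101000111101011111000100



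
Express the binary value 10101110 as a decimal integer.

Sum of powers of 2 for each 1-bit:
2^1 + 2^2 + 2^3 + 2^5 + 2^7
= 2 + 4 + 8 + 32 + 128
= 174



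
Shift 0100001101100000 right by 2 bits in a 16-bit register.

Original: 0100001101100000 (decimal 17248)
Shift right by 2 positions
Drop the 2 low bits; fill with zeros on the left
Result: 0001000011011000 (decimal 4312)
Equivalent: 17248 >> 2 = 17248 ÷ 2^2 = 4312



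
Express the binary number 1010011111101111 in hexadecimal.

Group into 4-bit nibbles from right:
  1010 = A
  0111 = 7
  1110 = E
  1111 = F
Result: A7EF



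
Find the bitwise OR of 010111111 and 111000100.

OR: 1 when either bit is 1
  010111111
| 111000100
-----------
  111111111
Decimal: 191 | 452 = 511



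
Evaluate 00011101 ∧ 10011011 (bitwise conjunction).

AND: 1 only when both bits are 1
  00011101
& 10011011
----------
  00011001
Decimal: 29 & 155 = 25



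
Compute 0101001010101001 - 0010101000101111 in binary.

Method 1 - Direct subtraction (column by column from the right: bit − bit − borrow-in; if negative, add 2 and borrow 1 from the next column):
borrow: 0101000011111100
        0101001010101001
-       0010101000101111
------------------------
        0010100001111010

Method 2 - Add two's complement:
Two's complement of 0010101000101111: invert → 1101010111010000, add 1 → 1101010111010001
  0101001010101001
+ 1101010111010001
------------------
 10010100001111010  (end carry out of the top bit = 1)
Discarding the end carry: 0010100001111010
Decimal check:
  0101001010101001 = 16384 + 4096 + 512 + 128 + 32 + 8 + 1 = 21161
  0010101000101111 = 8192 + 2048 + 512 + 32 + 8 + 4 + 2 + 1 = 10799
  21161 - 10799 = 10362, and 0010100001111010 = 8192 + 2048 + 64 + 32 + 16 + 8 + 2 = 10362 ✓



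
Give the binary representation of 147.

Using repeated division by 2:
147 ÷ 2 = 73 remainder 1
73 ÷ 2 = 36 remainder 1
36 ÷ 2 = 18 remainder 0
18 ÷ 2 = 9 remainder 0
9 ÷ 2 = 4 remainder 1
4 ÷ 2 = 2 remainder 0
2 ÷ 2 = 1 remainder 0
1 ÷ 2 = 0 remainder 1
Reading remainders bottom to top: 10010011



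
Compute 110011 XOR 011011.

XOR: 1 when bits differ
  110011
^ 011011
--------
  101000
Decimal: 51 ^ 27 = 40



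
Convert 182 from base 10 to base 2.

Using repeated division by 2:
182 ÷ 2 = 91 remainder 0
91 ÷ 2 = 45 remainder 1
45 ÷ 2 = 22 remainder 1
22 ÷ 2 = 11 remainder 0
11 ÷ 2 = 5 remainder 1
5 ÷ 2 = 2 remainder 1
2 ÷ 2 = 1 remainder 0
1 ÷ 2 = 0 remainder 1
Reading remainders bottom to top: 10110110



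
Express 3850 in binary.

Using repeated division by 2:
3850 ÷ 2 = 1925 remainder 0
1925 ÷ 2 = 962 remainder 1
962 ÷ 2 = 481 remainder 0
481 ÷ 2 = 240 remainder 1
240 ÷ 2 = 120 remainder 0
120 ÷ 2 = 60 remainder 0
60 ÷ 2 = 30 remainder 0
30 ÷ 2 = 15 remainder 0
15 ÷ 2 = 7 remainder 1
7 ÷ 2 = 3 remainder 1
3 ÷ 2 = 1 remainder 1
1 ÷ 2 = 0 remainder 1
Reading remainders bottom to top: 111100001010



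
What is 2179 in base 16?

Using repeated division by 16 (digits 10–15 are A–F):
2179 ÷ 16 = 136 remainder 3
136 ÷ 16 = 8 remainder 8
8 ÷ 16 = 0 remainder 8
Reading remainders bottom to top: 883



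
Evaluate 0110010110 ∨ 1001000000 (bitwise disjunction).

OR: 1 when either bit is 1
  0110010110
| 1001000000
------------
  1111010110
Decimal: 406 | 576 = 982



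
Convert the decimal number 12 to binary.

Using repeated division by 2:
12 ÷ 2 = 6 remainder 0
6 ÷ 2 = 3 remainder 0
3 ÷ 2 = 1 remainder 1
1 ÷ 2 = 0 remainder 1
Reading remainders bottom to top: 1100



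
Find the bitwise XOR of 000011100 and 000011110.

XOR: 1 when bits differ
  000011100
^ 000011110
-----------
  000000010
Decimal: 28 ^ 30 = 2



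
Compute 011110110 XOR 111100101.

XOR: 1 when bits differ
  011110110
^ 111100101
-----------
  100010011
Decimal: 246 ^ 485 = 275



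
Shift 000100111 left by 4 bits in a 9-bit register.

Original: 000100111 (decimal 39)
Shift left by 4 positions
Append 4 zeros on the right and drop the 4 high bits that overflow the 9-bit width
Result: 001110000 (decimal 112)
Equivalent: 39 << 4 = 39 × 2^4 = 624, truncated to 9 bits = 112



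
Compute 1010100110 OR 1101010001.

OR: 1 when either bit is 1
  1010100110
| 1101010001
------------
  1111110111
Decimal: 678 | 849 = 1015



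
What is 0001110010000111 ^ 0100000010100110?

XOR: 1 when bits differ
  0001110010000111
^ 0100000010100110
------------------
  0101110000100001
Decimal: 7303 ^ 16550 = 23585



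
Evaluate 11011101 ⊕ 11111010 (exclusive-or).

XOR: 1 when bits differ
  11011101
^ 11111010
----------
  00100111
Decimal: 221 ^ 250 = 39



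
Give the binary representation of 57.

Using repeated division by 2:
57 ÷ 2 = 28 remainder 1
28 ÷ 2 = 14 remainder 0
14 ÷ 2 = 7 remainder 0
7 ÷ 2 = 3 remainder 1
3 ÷ 2 = 1 remainder 1
1 ÷ 2 = 0 remainder 1
Reading remainders bottom to top: 111001



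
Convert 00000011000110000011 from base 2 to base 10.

Sum of powers of 2 for each 1-bit:
2^0 + 2^1 + 2^7 + 2^8 + 2^12 + 2^13
= 1 + 2 + 128 + 256 + 4096 + 8192
= 12675



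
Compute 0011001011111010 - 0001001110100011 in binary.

Method 1 - Direct subtraction (column by column from the right: bit − bit − borrow-in; if negative, add 2 and borrow 1 from the next column):
borrow: 0011111000001110
        0011001011111010
-       0001001110100011
------------------------
        0001111101010111

Method 2 - Add two's complement:
Two's complement of 0001001110100011: invert → 1110110001011100, add 1 → 1110110001011101
  0011001011111010
+ 1110110001011101
------------------
 10001111101010111  (end carry out of the top bit = 1)
Discarding the end carry: 0001111101010111
Decimal check:
  0011001011111010 = 8192 + 4096 + 512 + 128 + 64 + 32 + 16 + 8 + 2 = 13050
  0001001110100011 = 4096 + 512 + 256 + 128 + 32 + 2 + 1 = 5027
  13050 - 5027 = 8023, and 0001111101010111 = 4096 + 2048 + 1024 + 512 + 256 + 64 + 16 + 4 + 2 + 1 = 8023 ✓



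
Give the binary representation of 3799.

Using repeated division by 2:
3799 ÷ 2 = 1899 remainder 1
1899 ÷ 2 = 949 remainder 1
949 ÷ 2 = 474 remainder 1
474 ÷ 2 = 237 remainder 0
237 ÷ 2 = 118 remainder 1
118 ÷ 2 = 59 remainder 0
59 ÷ 2 = 29 remainder 1
29 ÷ 2 = 14 remainder 1
14 ÷ 2 = 7 remainder 0
7 ÷ 2 = 3 remainder 1
3 ÷ 2 = 1 remainder 1
1 ÷ 2 = 0 remainder 1
Reading remainders bottom to top: 111011010111



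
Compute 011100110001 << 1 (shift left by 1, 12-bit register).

Original: 011100110001 (decimal 1841)
Shift left by 1 position
Append 1 zero on the right
Result: 111001100010 (decimal 3682)
Equivalent: 1841 << 1 = 1841 × 2^1 = 3682



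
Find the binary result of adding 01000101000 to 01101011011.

Add column by column from the right: bit + bit + carry-in; write the sum mod 2, carry 1 when the sum is 2 or 3.
carry:  10011110000
        01000101000
+       01101011011
-------------------
       010110000011
(the carry out of the leftmost column, 0, becomes the leading bit)
Decimal check:
  01000101000 = 512 + 32 + 8 = 552
  01101011011 = 512 + 256 + 64 + 16 + 8 + 2 + 1 = 859
  552 + 859 = 1411, and 010110000011 = 1024 + 256 + 128 + 2 + 1 = 1411 ✓



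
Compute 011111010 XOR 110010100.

XOR: 1 when bits differ
  011111010
^ 110010100
-----------
  101101110
Decimal: 250 ^ 404 = 366



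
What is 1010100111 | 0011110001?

OR: 1 when either bit is 1
  1010100111
| 0011110001
------------
  1011110111
Decimal: 679 | 241 = 759



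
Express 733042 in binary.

Using repeated division by 2:
733042 ÷ 2 = 366521 remainder 0
366521 ÷ 2 = 183260 remainder 1
183260 ÷ 2 = 91630 remainder 0
91630 ÷ 2 = 45815 remainder 0
45815 ÷ 2 = 22907 remainder 1
22907 ÷ 2 = 11453 remainder 1
11453 ÷ 2 = 5726 remainder 1
5726 ÷ 2 = 2863 remainder 0
2863 ÷ 2 = 1431 remainder 1
1431 ÷ 2 = 715 remainder 1
715 ÷ 2 = 357 remainder 1
357 ÷ 2 = 178 remainder 1
178 ÷ 2 = 89 remainder 0
89 ÷ 2 = 44 remainder 1
44 ÷ 2 = 22 remainder 0
22 ÷ 2 = 11 remainder 0
11 ÷ 2 = 5 remainder 1
5 ÷ 2 = 2 remainder 1
2 ÷ 2 = 1 remainder 0
1 ÷ 2 = 0 remainder 1
Reading remainders bottom to top: 10110010111101110010



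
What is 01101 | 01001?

OR: 1 when either bit is 1
  01101
| 01001
-------
  01101
Decimal: 13 | 9 = 13



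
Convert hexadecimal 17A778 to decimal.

Expand by place value (powers of 16):
Digit values: A = 10
17A778 = 1 × 16^5 + 7 × 16^4 + 10 × 16^3 + 7 × 16^2 + 7 × 16^1 + 8 × 16^0
= 1 × 1048576 + 7 × 65536 + 10 × 4096 + 7 × 256 + 7 × 16 + 8 × 1
= 1048576 + 458752 + 40960 + 1792 + 112 + 8
= 1550200



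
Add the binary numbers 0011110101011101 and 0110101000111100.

Add column by column from the right: bit + bit + carry-in; write the sum mod 2, carry 1 when the sum is 2 or 3.
carry:  1111000011111000
        0011110101011101
+       0110101000111100
------------------------
       01010011110011001
(the carry out of the leftmost column, 0, becomes the leading bit)
Decimal check:
  0011110101011101 = 8192 + 4096 + 2048 + 1024 + 256 + 64 + 16 + 8 + 4 + 1 = 15709
  0110101000111100 = 16384 + 8192 + 2048 + 512 + 32 + 16 + 8 + 4 = 27196
  15709 + 27196 = 42905, and 01010011110011001 = 32768 + 8192 + 1024 + 512 + 256 + 128 + 16 + 8 + 1 = 42905 ✓



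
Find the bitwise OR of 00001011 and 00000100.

OR: 1 when either bit is 1
  00001011
| 00000100
----------
  00001111
Decimal: 11 | 4 = 15



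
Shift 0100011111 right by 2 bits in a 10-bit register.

Original: 0100011111 (decimal 287)
Shift right by 2 positions
Drop the 2 low bits; fill with zeros on the left
Result: 0001000111 (decimal 71)
Equivalent: 287 >> 2 = 287 ÷ 2^2 = 71



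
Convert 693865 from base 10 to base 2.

Using repeated division by 2:
693865 ÷ 2 = 346932 remainder 1
346932 ÷ 2 = 173466 remainder 0
173466 ÷ 2 = 86733 remainder 0
86733 ÷ 2 = 43366 remainder 1
43366 ÷ 2 = 21683 remainder 0
21683 ÷ 2 = 10841 remainder 1
10841 ÷ 2 = 5420 remainder 1
5420 ÷ 2 = 2710 remainder 0
2710 ÷ 2 = 1355 remainder 0
1355 ÷ 2 = 677 remainder 1
677 ÷ 2 = 338 remainder 1
338 ÷ 2 = 169 remainder 0
169 ÷ 2 = 84 remainder 1
84 ÷ 2 = 42 remainder 0
42 ÷ 2 = 21 remainder 0
21 ÷ 2 = 10 remainder 1
10 ÷ 2 = 5 remainder 0
5 ÷ 2 = 2 remainder 1
2 ÷ 2 = 1 remainder 0
1 ÷ 2 = 0 remainder 1
Reading remainders bottom to top: 10101001011001101001



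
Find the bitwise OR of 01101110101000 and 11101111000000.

OR: 1 when either bit is 1
  01101110101000
| 11101111000000
----------------
  11101111101000
Decimal: 7080 | 15296 = 15336



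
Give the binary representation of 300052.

Using repeated division by 2:
300052 ÷ 2 = 150026 remainder 0
150026 ÷ 2 = 75013 remainder 0
75013 ÷ 2 = 37506 remainder 1
37506 ÷ 2 = 18753 remainder 0
18753 ÷ 2 = 9376 remainder 1
9376 ÷ 2 = 4688 remainder 0
4688 ÷ 2 = 2344 remainder 0
2344 ÷ 2 = 1172 remainder 0
1172 ÷ 2 = 586 remainder 0
586 ÷ 2 = 293 remainder 0
293 ÷ 2 = 146 remainder 1
146 ÷ 2 = 73 remainder 0
73 ÷ 2 = 36 remainder 1
36 ÷ 2 = 18 remainder 0
18 ÷ 2 = 9 remainder 0
9 ÷ 2 = 4 remainder 1
4 ÷ 2 = 2 remainder 0
2 ÷ 2 = 1 remainder 0
1 ÷ 2 = 0 remainder 1
Reading remainders bottom to top: 1001001010000010100



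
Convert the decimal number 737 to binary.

Using repeated division by 2:
737 ÷ 2 = 368 remainder 1
368 ÷ 2 = 184 remainder 0
184 ÷ 2 = 92 remainder 0
92 ÷ 2 = 46 remainder 0
46 ÷ 2 = 23 remainder 0
23 ÷ 2 = 11 remainder 1
11 ÷ 2 = 5 remainder 1
5 ÷ 2 = 2 remainder 1
2 ÷ 2 = 1 remainder 0
1 ÷ 2 = 0 remainder 1
Reading remainders bottom to top: 1011100001



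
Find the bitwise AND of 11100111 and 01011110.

AND: 1 only when both bits are 1
  11100111
& 01011110
----------
  01000110
Decimal: 231 & 94 = 70



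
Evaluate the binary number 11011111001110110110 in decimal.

Sum of powers of 2 for each 1-bit:
2^1 + 2^2 + 2^4 + 2^5 + 2^7 + 2^8 + 2^9 + 2^12 + 2^13 + 2^14 + 2^15 + 2^16 + 2^18 + 2^19
= 2 + 4 + 16 + 32 + 128 + 256 + 512 + 4096 + 8192 + 16384 + 32768 + 65536 + 262144 + 524288
= 914358



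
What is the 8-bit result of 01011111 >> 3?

Original: 01011111 (decimal 95)
Shift right by 3 positions
Drop the 3 low bits; fill with zeros on the left
Result: 00001011 (decimal 11)
Equivalent: 95 >> 3 = 95 ÷ 2^3 = 11



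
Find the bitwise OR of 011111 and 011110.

OR: 1 when either bit is 1
  011111
| 011110
--------
  011111
Decimal: 31 | 30 = 31



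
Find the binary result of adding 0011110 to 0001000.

Add column by column from the right: bit + bit + carry-in; write the sum mod 2, carry 1 when the sum is 2 or 3.
carry:  0110000
        0011110
+       0001000
---------------
       00100110
(the carry out of the leftmost column, 0, becomes the leading bit)
Decimal check:
  0011110 = 16 + 8 + 4 + 2 = 30
  0001000 = 8
  30 + 8 = 38, and 00100110 = 32 + 4 + 2 = 38 ✓



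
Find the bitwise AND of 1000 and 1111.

AND: 1 only when both bits are 1
  1000
& 1111
------
  1000
Decimal: 8 & 15 = 8



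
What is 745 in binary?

Using repeated division by 2:
745 ÷ 2 = 372 remainder 1
372 ÷ 2 = 186 remainder 0
186 ÷ 2 = 93 remainder 0
93 ÷ 2 = 46 remainder 1
46 ÷ 2 = 23 remainder 0
23 ÷ 2 = 11 remainder 1
11 ÷ 2 = 5 remainder 1
5 ÷ 2 = 2 remainder 1
2 ÷ 2 = 1 remainder 0
1 ÷ 2 = 0 remainder 1
Reading remainders bottom to top: 1011101001



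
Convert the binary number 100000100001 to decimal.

Sum of powers of 2 for each 1-bit:
2^0 + 2^5 + 2^11
= 1 + 32 + 2048
= 2081



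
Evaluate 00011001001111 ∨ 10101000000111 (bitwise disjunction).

OR: 1 when either bit is 1
  00011001001111
| 10101000000111
----------------
  10111001001111
Decimal: 1615 | 10759 = 11855



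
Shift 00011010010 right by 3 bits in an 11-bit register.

Original: 00011010010 (decimal 210)
Shift right by 3 positions
Drop the 3 low bits; fill with zeros on the left
Result: 00000011010 (decimal 26)
Equivalent: 210 >> 3 = 210 ÷ 2^3 = 26



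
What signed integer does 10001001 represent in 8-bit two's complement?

Binary: 10001001
Sign bit: 1 (negative)
Invert: 01110110
Add 1:  01110111
Magnitude: 01110111 = 64 + 32 + 16 + 4 + 2 + 1 = 119
Value: -119



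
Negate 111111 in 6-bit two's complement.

Original (sign bit 1, negative): 111111
Step 1 - Invert all bits: 000000
Step 2 - Add 1: 000001
Verification: 111111 + 000001 = 1000000; discarding the end carry (carry out of the top bit) leaves the 6-bit value 000000, as required for x + (-x)



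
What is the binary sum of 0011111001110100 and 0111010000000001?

Add column by column from the right: bit + bit + carry-in; write the sum mod 2, carry 1 when the sum is 2 or 3.
carry:  1111100000000000
        0011111001110100
+       0111010000000001
------------------------
       01011001001110101
(the carry out of the leftmost column, 0, becomes the leading bit)
Decimal check:
  0011111001110100 = 8192 + 4096 + 2048 + 1024 + 512 + 64 + 32 + 16 + 4 = 15988
  0111010000000001 = 16384 + 8192 + 4096 + 1024 + 1 = 29697
  15988 + 29697 = 45685, and 01011001001110101 = 32768 + 8192 + 4096 + 512 + 64 + 32 + 16 + 4 + 1 = 45685 ✓



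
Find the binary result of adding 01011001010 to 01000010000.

Add column by column from the right: bit + bit + carry-in; write the sum mod 2, carry 1 when the sum is 2 or 3.
carry:  10000000000
        01011001010
+       01000010000
-------------------
       010011011010
(the carry out of the leftmost column, 0, becomes the leading bit)
Decimal check:
  01011001010 = 512 + 128 + 64 + 8 + 2 = 714
  01000010000 = 512 + 16 = 528
  714 + 528 = 1242, and 010011011010 = 1024 + 128 + 64 + 16 + 8 + 2 = 1242 ✓



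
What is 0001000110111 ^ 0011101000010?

XOR: 1 when bits differ
  0001000110111
^ 0011101000010
---------------
  0010101110101
Decimal: 567 ^ 1858 = 1397



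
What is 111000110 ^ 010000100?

XOR: 1 when bits differ
  111000110
^ 010000100
-----------
  101000010
Decimal: 454 ^ 132 = 322



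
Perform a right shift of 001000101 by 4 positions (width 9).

Original: 001000101 (decimal 69)
Shift right by 4 positions
Drop the 4 low bits; fill with zeros on the left
Result: 000000100 (decimal 4)
Equivalent: 69 >> 4 = 69 ÷ 2^4 = 4



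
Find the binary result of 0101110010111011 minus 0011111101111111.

Method 1 - Direct subtraction (column by column from the right: bit − bit − borrow-in; if negative, add 2 and borrow 1 from the next column):
borrow: 0111111011111000
        0101110010111011
-       0011111101111111
------------------------
        0001110100111100

Method 2 - Add two's complement:
Two's complement of 0011111101111111: invert → 1100000010000000, add 1 → 1100000010000001
  0101110010111011
+ 1100000010000001
------------------
 10001110100111100  (end carry out of the top bit = 1)
Discarding the end carry: 0001110100111100
Decimal check:
  0101110010111011 = 16384 + 4096 + 2048 + 1024 + 128 + 32 + 16 + 8 + 2 + 1 = 23739
  0011111101111111 = 8192 + 4096 + 2048 + 1024 + 512 + 256 + 64 + 32 + 16 + 8 + 4 + 2 + 1 = 16255
  23739 - 16255 = 7484, and 0001110100111100 = 4096 + 2048 + 1024 + 256 + 32 + 16 + 8 + 4 = 7484 ✓



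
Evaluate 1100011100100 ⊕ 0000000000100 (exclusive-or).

XOR: 1 when bits differ
  1100011100100
^ 0000000000100
---------------
  1100011100000
Decimal: 6372 ^ 4 = 6368



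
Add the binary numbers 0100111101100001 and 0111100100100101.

Add column by column from the right: bit + bit + carry-in; write the sum mod 2, carry 1 when the sum is 2 or 3.
carry:  1111111011000010
        0100111101100001
+       0111100100100101
------------------------
       01100100010000110
(the carry out of the leftmost column, 0, becomes the leading bit)
Decimal check:
  0100111101100001 = 16384 + 2048 + 1024 + 512 + 256 + 64 + 32 + 1 = 20321
  0111100100100101 = 16384 + 8192 + 4096 + 2048 + 256 + 32 + 4 + 1 = 31013
  20321 + 31013 = 51334, and 01100100010000110 = 32768 + 16384 + 2048 + 128 + 4 + 2 = 51334 ✓



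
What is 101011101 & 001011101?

AND: 1 only when both bits are 1
  101011101
& 001011101
-----------
  001011101
Decimal: 349 & 93 = 93



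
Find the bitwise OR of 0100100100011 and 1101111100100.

OR: 1 when either bit is 1
  0100100100011
| 1101111100100
---------------
  1101111100111
Decimal: 2339 | 7140 = 7143



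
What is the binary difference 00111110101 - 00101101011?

Method 1 - Direct subtraction (column by column from the right: bit − bit − borrow-in; if negative, add 2 and borrow 1 from the next column):
borrow: 00000010100
        00111110101
-       00101101011
-------------------
        00010001010

Method 2 - Add two's complement:
Two's complement of 00101101011: invert → 11010010100, add 1 → 11010010101
  00111110101
+ 11010010101
-------------
 100010001010  (end carry out of the top bit = 1)
Discarding the end carry: 00010001010
Decimal check:
  00111110101 = 256 + 128 + 64 + 32 + 16 + 4 + 1 = 501
  00101101011 = 256 + 64 + 32 + 8 + 2 + 1 = 363
  501 - 363 = 138, and 00010001010 = 128 + 8 + 2 = 138 ✓



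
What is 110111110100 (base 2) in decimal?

Sum of powers of 2 for each 1-bit:
2^2 + 2^4 + 2^5 + 2^6 + 2^7 + 2^8 + 2^10 + 2^11
= 4 + 16 + 32 + 64 + 128 + 256 + 1024 + 2048
= 3572



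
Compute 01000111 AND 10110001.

AND: 1 only when both bits are 1
  01000111
& 10110001
----------
  00000001
Decimal: 71 & 177 = 1



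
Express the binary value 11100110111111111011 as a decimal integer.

Sum of powers of 2 for each 1-bit:
2^0 + 2^1 + 2^3 + 2^4 + 2^5 + 2^6 + 2^7 + 2^8 + 2^9 + 2^10 + 2^11 + 2^13 + 2^14 + 2^17 + 2^18 + 2^19
= 1 + 2 + 8 + 16 + 32 + 64 + 128 + 256 + 512 + 1024 + 2048 + 8192 + 16384 + 131072 + 262144 + 524288
= 946171



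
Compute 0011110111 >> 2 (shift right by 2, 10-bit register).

Original: 0011110111 (decimal 247)
Shift right by 2 positions
Drop the 2 low bits; fill with zeros on the left
Result: 0000111101 (decimal 61)
Equivalent: 247 >> 2 = 247 ÷ 2^2 = 61



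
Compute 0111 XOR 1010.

XOR: 1 when bits differ
  0111
^ 1010
------
  1101
Decimal: 7 ^ 10 = 13



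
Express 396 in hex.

Using repeated division by 16 (digits 10–15 are A–F):
396 ÷ 16 = 24 remainder 12 (C)
24 ÷ 16 = 1 remainder 8
1 ÷ 16 = 0 remainder 1
Reading remainders bottom to top: 18C



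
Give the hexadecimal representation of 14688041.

Using repeated division by 16 (digits 10–15 are A–F):
14688041 ÷ 16 = 918002 remainder 9
918002 ÷ 16 = 57375 remainder 2
57375 ÷ 16 = 3585 remainder 15 (F)
3585 ÷ 16 = 224 remainder 1
224 ÷ 16 = 14 remainder 0
14 ÷ 16 = 0 remainder 14 (E)
Reading remainders bottom to top: E01F29



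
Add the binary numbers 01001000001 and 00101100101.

Add column by column from the right: bit + bit + carry-in; write the sum mod 2, carry 1 when the sum is 2 or 3.
carry:  00010000010
        01001000001
+       00101100101
-------------------
       001110100110
(the carry out of the leftmost column, 0, becomes the leading bit)
Decimal check:
  01001000001 = 512 + 64 + 1 = 577
  00101100101 = 256 + 64 + 32 + 4 + 1 = 357
  577 + 357 = 934, and 001110100110 = 512 + 256 + 128 + 32 + 4 + 2 = 934 ✓



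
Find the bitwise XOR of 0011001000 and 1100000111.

XOR: 1 when bits differ
  0011001000
^ 1100000111
------------
  1111001111
Decimal: 200 ^ 775 = 975



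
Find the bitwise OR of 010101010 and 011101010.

OR: 1 when either bit is 1
  010101010
| 011101010
-----------
  011101010
Decimal: 170 | 234 = 234



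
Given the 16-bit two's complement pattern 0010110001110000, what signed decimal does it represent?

Binary: 0010110001110000
Sign bit: 0 (non-negative)
Read directly as an unsigned value:
0010110001110000 = 8192 + 2048 + 1024 + 64 + 32 + 16 = 11376
Value: 11376



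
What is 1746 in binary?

Using repeated division by 2:
1746 ÷ 2 = 873 remainder 0
873 ÷ 2 = 436 remainder 1
436 ÷ 2 = 218 remainder 0
218 ÷ 2 = 109 remainder 0
109 ÷ 2 = 54 remainder 1
54 ÷ 2 = 27 remainder 0
27 ÷ 2 = 13 remainder 1
13 ÷ 2 = 6 remainder 1
6 ÷ 2 = 3 remainder 0
3 ÷ 2 = 1 remainder 1
1 ÷ 2 = 0 remainder 1
Reading remainders bottom to top: 11011010010



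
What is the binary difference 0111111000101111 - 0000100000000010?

Method 1 - Direct subtraction (column by column from the right: bit − bit − borrow-in; if negative, add 2 and borrow 1 from the next column):
borrow: 0000000000000000
        0111111000101111
-       0000100000000010
------------------------
        0111011000101101

Method 2 - Add two's complement:
Two's complement of 0000100000000010: invert → 1111011111111101, add 1 → 1111011111111110
  0111111000101111
+ 1111011111111110
------------------
 10111011000101101  (end carry out of the top bit = 1)
Discarding the end carry: 0111011000101101
Decimal check:
  0111111000101111 = 16384 + 8192 + 4096 + 2048 + 1024 + 512 + 32 + 8 + 4 + 2 + 1 = 32303
  0000100000000010 = 2048 + 2 = 2050
  32303 - 2050 = 30253, and 0111011000101101 = 16384 + 8192 + 4096 + 1024 + 512 + 32 + 8 + 4 + 1 = 30253 ✓



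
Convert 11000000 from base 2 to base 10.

Sum of powers of 2 for each 1-bit:
2^6 + 2^7
= 64 + 128
= 192



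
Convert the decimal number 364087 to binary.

Using repeated division by 2:
364087 ÷ 2 = 182043 remainder 1
182043 ÷ 2 = 91021 remainder 1
91021 ÷ 2 = 45510 remainder 1
45510 ÷ 2 = 22755 remainder 0
22755 ÷ 2 = 11377 remainder 1
11377 ÷ 2 = 5688 remainder 1
5688 ÷ 2 = 2844 remainder 0
2844 ÷ 2 = 1422 remainder 0
1422 ÷ 2 = 711 remainder 0
711 ÷ 2 = 355 remainder 1
355 ÷ 2 = 177 remainder 1
177 ÷ 2 = 88 remainder 1
88 ÷ 2 = 44 remainder 0
44 ÷ 2 = 22 remainder 0
22 ÷ 2 = 11 remainder 0
11 ÷ 2 = 5 remainder 1
5 ÷ 2 = 2 remainder 1
2 ÷ 2 = 1 remainder 0
1 ÷ 2 = 0 remainder 1
Reading remainders bottom to top: 1011000111000110111



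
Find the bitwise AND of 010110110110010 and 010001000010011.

AND: 1 only when both bits are 1
  010110110110010
& 010001000010011
-----------------
  010000000010010
Decimal: 11698 & 8723 = 8210



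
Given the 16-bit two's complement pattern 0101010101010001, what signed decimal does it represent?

Binary: 0101010101010001
Sign bit: 0 (non-negative)
Read directly as an unsigned value:
0101010101010001 = 16384 + 4096 + 1024 + 256 + 64 + 16 + 1 = 21841
Value: 21841



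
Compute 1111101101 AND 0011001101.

AND: 1 only when both bits are 1
  1111101101
& 0011001101
------------
  0011001101
Decimal: 1005 & 205 = 205



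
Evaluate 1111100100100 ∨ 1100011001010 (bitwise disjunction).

OR: 1 when either bit is 1
  1111100100100
| 1100011001010
---------------
  1111111101110
Decimal: 7972 | 6346 = 8174



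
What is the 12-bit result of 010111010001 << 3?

Original: 010111010001 (decimal 1489)
Shift left by 3 positions
Append 3 zeros on the right and drop the 3 high bits that overflow the 12-bit width
Result: 111010001000 (decimal 3720)
Equivalent: 1489 << 3 = 1489 × 2^3 = 11912, truncated to 12 bits = 3720



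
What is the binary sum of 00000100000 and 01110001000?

Add column by column from the right: bit + bit + carry-in; write the sum mod 2, carry 1 when the sum is 2 or 3.
carry:  00000000000
        00000100000
+       01110001000
-------------------
       001110101000
(the carry out of the leftmost column, 0, becomes the leading bit)
Decimal check:
  00000100000 = 32
  01110001000 = 512 + 256 + 128 + 8 = 904
  32 + 904 = 936, and 001110101000 = 512 + 256 + 128 + 32 + 8 = 936 ✓



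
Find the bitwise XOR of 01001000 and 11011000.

XOR: 1 when bits differ
  01001000
^ 11011000
----------
  10010000
Decimal: 72 ^ 216 = 144



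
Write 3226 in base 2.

Using repeated division by 2:
3226 ÷ 2 = 1613 remainder 0
1613 ÷ 2 = 806 remainder 1
806 ÷ 2 = 403 remainder 0
403 ÷ 2 = 201 remainder 1
201 ÷ 2 = 100 remainder 1
100 ÷ 2 = 50 remainder 0
50 ÷ 2 = 25 remainder 0
25 ÷ 2 = 12 remainder 1
12 ÷ 2 = 6 remainder 0
6 ÷ 2 = 3 remainder 0
3 ÷ 2 = 1 remainder 1
1 ÷ 2 = 0 remainder 1
Reading remainders bottom to top: 110010011010



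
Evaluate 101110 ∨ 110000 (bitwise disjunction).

OR: 1 when either bit is 1
  101110
| 110000
--------
  111110
Decimal: 46 | 48 = 62



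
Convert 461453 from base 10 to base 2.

Using repeated division by 2:
461453 ÷ 2 = 230726 remainder 1
230726 ÷ 2 = 115363 remainder 0
115363 ÷ 2 = 57681 remainder 1
57681 ÷ 2 = 28840 remainder 1
28840 ÷ 2 = 14420 remainder 0
14420 ÷ 2 = 7210 remainder 0
7210 ÷ 2 = 3605 remainder 0
3605 ÷ 2 = 1802 remainder 1
1802 ÷ 2 = 901 remainder 0
901 ÷ 2 = 450 remainder 1
450 ÷ 2 = 225 remainder 0
225 ÷ 2 = 112 remainder 1
112 ÷ 2 = 56 remainder 0
56 ÷ 2 = 28 remainder 0
28 ÷ 2 = 14 remainder 0
14 ÷ 2 = 7 remainder 0
7 ÷ 2 = 3 remainder 1
3 ÷ 2 = 1 remainder 1
1 ÷ 2 = 0 remainder 1
Reading remainders bottom to top: 1110000101010001101



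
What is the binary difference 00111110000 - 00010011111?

Method 1 - Direct subtraction (column by column from the right: bit − bit − borrow-in; if negative, add 2 and borrow 1 from the next column):
borrow: 00000111110
        00111110000
-       00010011111
-------------------
        00101010001

Method 2 - Add two's complement:
Two's complement of 00010011111: invert → 11101100000, add 1 → 11101100001
  00111110000
+ 11101100001
-------------
 100101010001  (end carry out of the top bit = 1)
Discarding the end carry: 00101010001
Decimal check:
  00111110000 = 256 + 128 + 64 + 32 + 16 = 496
  00010011111 = 128 + 16 + 8 + 4 + 2 + 1 = 159
  496 - 159 = 337, and 00101010001 = 256 + 64 + 16 + 1 = 337 ✓



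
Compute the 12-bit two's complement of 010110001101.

Original: 010110001101
Step 1 - Invert all bits: 101001110010
Step 2 - Add 1: 101001110011
Verification: 010110001101 + 101001110011 = 1000000000000; discarding the end carry (carry out of the top bit) leaves the 12-bit value 000000000000, as required for x + (-x)



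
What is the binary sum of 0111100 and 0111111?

Add column by column from the right: bit + bit + carry-in; write the sum mod 2, carry 1 when the sum is 2 or 3.
carry:  1111000
        0111100
+       0111111
---------------
       01111011
(the carry out of the leftmost column, 0, becomes the leading bit)
Decimal check:
  0111100 = 32 + 16 + 8 + 4 = 60
  0111111 = 32 + 16 + 8 + 4 + 2 + 1 = 63
  60 + 63 = 123, and 01111011 = 64 + 32 + 16 + 8 + 2 + 1 = 123 ✓



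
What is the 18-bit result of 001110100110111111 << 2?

Original: 001110100110111111 (decimal 59839)
Shift left by 2 positions
Append 2 zeros on the right
Result: 111010011011111100 (decimal 239356)
Equivalent: 59839 << 2 = 59839 × 2^2 = 239356



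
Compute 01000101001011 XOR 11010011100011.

XOR: 1 when bits differ
  01000101001011
^ 11010011100011
----------------
  10010110101000
Decimal: 4427 ^ 13539 = 9640



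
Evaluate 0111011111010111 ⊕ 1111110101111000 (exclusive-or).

XOR: 1 when bits differ
  0111011111010111
^ 1111110101111000
------------------
  1000101010101111
Decimal: 30679 ^ 64888 = 35503



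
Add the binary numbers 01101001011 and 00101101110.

Add column by column from the right: bit + bit + carry-in; write the sum mod 2, carry 1 when the sum is 2 or 3.
carry:  11010011100
        01101001011
+       00101101110
-------------------
       010010111001
(the carry out of the leftmost column, 0, becomes the leading bit)
Decimal check:
  01101001011 = 512 + 256 + 64 + 8 + 2 + 1 = 843
  00101101110 = 256 + 64 + 32 + 8 + 4 + 2 = 366
  843 + 366 = 1209, and 010010111001 = 1024 + 128 + 32 + 16 + 8 + 1 = 1209 ✓



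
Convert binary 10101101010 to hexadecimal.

Group into 4-bit nibbles from right:
  0101 = 5
  0110 = 6
  1010 = A
Result: 56A



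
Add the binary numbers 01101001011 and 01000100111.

Add column by column from the right: bit + bit + carry-in; write the sum mod 2, carry 1 when the sum is 2 or 3.
carry:  10000011110
        01101001011
+       01000100111
-------------------
       010101110010
(the carry out of the leftmost column, 0, becomes the leading bit)
Decimal check:
  01101001011 = 512 + 256 + 64 + 8 + 2 + 1 = 843
  01000100111 = 512 + 32 + 4 + 2 + 1 = 551
  843 + 551 = 1394, and 010101110010 = 1024 + 256 + 64 + 32 + 16 + 2 = 1394 ✓



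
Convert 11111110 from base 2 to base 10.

Sum of powers of 2 for each 1-bit:
2^1 + 2^2 + 2^3 + 2^4 + 2^5 + 2^6 + 2^7
= 2 + 4 + 8 + 16 + 32 + 64 + 128
= 254



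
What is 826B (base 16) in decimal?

Expand by place value (powers of 16):
Digit values: B = 11
826B = 8 × 16^3 + 2 × 16^2 + 6 × 16^1 + 11 × 16^0
= 8 × 4096 + 2 × 256 + 6 × 16 + 11 × 1
= 32768 + 512 + 96 + 11
= 33387

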